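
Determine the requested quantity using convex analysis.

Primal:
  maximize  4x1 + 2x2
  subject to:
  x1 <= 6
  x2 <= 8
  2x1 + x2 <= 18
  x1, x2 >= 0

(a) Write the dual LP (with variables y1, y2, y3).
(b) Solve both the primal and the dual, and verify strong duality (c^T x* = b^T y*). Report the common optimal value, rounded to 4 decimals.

The standard primal-dual pair for 'max c^T x s.t. A x <= b, x >= 0' is:
  Dual:  min b^T y  s.t.  A^T y >= c,  y >= 0.

So the dual LP is:
  minimize  6y1 + 8y2 + 18y3
  subject to:
    y1 + 2y3 >= 4
    y2 + y3 >= 2
    y1, y2, y3 >= 0

Solving the primal: x* = (5, 8).
  primal value c^T x* = 36.
Solving the dual: y* = (0, 0, 2).
  dual value b^T y* = 36.
Strong duality: c^T x* = b^T y*. Confirmed.

36


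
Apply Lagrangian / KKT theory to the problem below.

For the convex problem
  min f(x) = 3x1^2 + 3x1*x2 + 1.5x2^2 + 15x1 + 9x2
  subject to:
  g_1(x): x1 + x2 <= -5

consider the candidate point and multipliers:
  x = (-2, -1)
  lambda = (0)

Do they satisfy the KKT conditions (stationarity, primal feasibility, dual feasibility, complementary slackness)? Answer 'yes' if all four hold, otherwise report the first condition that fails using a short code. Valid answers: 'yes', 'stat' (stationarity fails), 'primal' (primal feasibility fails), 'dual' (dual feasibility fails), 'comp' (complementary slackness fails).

Gradient of f: grad f(x) = Q x + c = (0, 0)
Constraint values g_i(x) = a_i^T x - b_i:
  g_1((-2, -1)) = 2
Stationarity residual: grad f(x) + sum_i lambda_i a_i = (0, 0)
  -> stationarity OK
Primal feasibility (all g_i <= 0): FAILS
Dual feasibility (all lambda_i >= 0): OK
Complementary slackness (lambda_i * g_i(x) = 0 for all i): OK

Verdict: the first failing condition is primal_feasibility -> primal.

primal


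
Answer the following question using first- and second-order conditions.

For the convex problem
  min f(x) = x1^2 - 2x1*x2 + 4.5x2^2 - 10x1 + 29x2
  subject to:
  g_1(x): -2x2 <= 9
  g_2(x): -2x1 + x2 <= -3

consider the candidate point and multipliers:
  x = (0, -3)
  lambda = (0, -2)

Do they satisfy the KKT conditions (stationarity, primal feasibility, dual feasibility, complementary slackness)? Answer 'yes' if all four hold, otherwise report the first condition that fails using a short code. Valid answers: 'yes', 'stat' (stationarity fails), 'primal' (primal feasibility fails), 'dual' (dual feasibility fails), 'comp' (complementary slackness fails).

Gradient of f: grad f(x) = Q x + c = (-4, 2)
Constraint values g_i(x) = a_i^T x - b_i:
  g_1((0, -3)) = -3
  g_2((0, -3)) = 0
Stationarity residual: grad f(x) + sum_i lambda_i a_i = (0, 0)
  -> stationarity OK
Primal feasibility (all g_i <= 0): OK
Dual feasibility (all lambda_i >= 0): FAILS
Complementary slackness (lambda_i * g_i(x) = 0 for all i): OK

Verdict: the first failing condition is dual_feasibility -> dual.

dual


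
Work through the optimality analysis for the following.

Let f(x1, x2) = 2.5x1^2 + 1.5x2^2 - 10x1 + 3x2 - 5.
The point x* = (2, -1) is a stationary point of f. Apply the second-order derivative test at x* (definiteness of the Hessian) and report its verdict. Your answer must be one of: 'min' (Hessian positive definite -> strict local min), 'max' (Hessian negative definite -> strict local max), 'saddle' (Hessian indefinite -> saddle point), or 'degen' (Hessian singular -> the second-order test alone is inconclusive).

Compute the Hessian H = grad^2 f:
  H = [[5, 0], [0, 3]]
Verify stationarity: grad f(x*) = H x* + g = (0, 0).
Eigenvalues of H: 3, 5.
Both eigenvalues > 0, so H is positive definite -> x* is a strict local min.

min


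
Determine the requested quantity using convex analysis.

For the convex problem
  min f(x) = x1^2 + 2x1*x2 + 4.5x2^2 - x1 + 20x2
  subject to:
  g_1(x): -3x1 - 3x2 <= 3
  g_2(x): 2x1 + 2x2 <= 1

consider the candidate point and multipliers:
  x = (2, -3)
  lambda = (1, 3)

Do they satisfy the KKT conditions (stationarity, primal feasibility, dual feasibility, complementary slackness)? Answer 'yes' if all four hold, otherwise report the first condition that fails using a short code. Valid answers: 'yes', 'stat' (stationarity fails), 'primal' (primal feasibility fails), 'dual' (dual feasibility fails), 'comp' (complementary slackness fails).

Gradient of f: grad f(x) = Q x + c = (-3, -3)
Constraint values g_i(x) = a_i^T x - b_i:
  g_1((2, -3)) = 0
  g_2((2, -3)) = -3
Stationarity residual: grad f(x) + sum_i lambda_i a_i = (0, 0)
  -> stationarity OK
Primal feasibility (all g_i <= 0): OK
Dual feasibility (all lambda_i >= 0): OK
Complementary slackness (lambda_i * g_i(x) = 0 for all i): FAILS

Verdict: the first failing condition is complementary_slackness -> comp.

comp


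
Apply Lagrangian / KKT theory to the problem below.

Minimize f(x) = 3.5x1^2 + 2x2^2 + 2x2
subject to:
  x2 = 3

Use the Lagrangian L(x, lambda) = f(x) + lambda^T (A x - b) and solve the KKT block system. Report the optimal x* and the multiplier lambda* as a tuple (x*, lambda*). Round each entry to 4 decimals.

Form the Lagrangian:
  L(x, lambda) = (1/2) x^T Q x + c^T x + lambda^T (A x - b)
Stationarity (grad_x L = 0): Q x + c + A^T lambda = 0.
Primal feasibility: A x = b.

This gives the KKT block system:
  [ Q   A^T ] [ x     ]   [-c ]
  [ A    0  ] [ lambda ] = [ b ]

Solving the linear system:
  x*      = (0, 3)
  lambda* = (-14)
  f(x*)   = 24

x* = (0, 3), lambda* = (-14)


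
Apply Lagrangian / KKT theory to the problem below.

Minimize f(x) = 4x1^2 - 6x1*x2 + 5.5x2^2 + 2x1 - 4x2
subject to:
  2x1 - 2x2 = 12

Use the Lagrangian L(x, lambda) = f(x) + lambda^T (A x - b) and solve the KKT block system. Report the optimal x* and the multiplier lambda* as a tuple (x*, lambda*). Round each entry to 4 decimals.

Form the Lagrangian:
  L(x, lambda) = (1/2) x^T Q x + c^T x + lambda^T (A x - b)
Stationarity (grad_x L = 0): Q x + c + A^T lambda = 0.
Primal feasibility: A x = b.

This gives the KKT block system:
  [ Q   A^T ] [ x     ]   [-c ]
  [ A    0  ] [ lambda ] = [ b ]

Solving the linear system:
  x*      = (4.5714, -1.4286)
  lambda* = (-23.5714)
  f(x*)   = 148.8571

x* = (4.5714, -1.4286), lambda* = (-23.5714)


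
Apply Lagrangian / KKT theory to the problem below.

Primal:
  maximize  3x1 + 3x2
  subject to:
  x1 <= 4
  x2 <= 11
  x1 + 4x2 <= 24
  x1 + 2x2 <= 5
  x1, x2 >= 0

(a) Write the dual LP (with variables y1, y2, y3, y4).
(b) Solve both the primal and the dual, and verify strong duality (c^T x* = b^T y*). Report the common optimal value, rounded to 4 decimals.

The standard primal-dual pair for 'max c^T x s.t. A x <= b, x >= 0' is:
  Dual:  min b^T y  s.t.  A^T y >= c,  y >= 0.

So the dual LP is:
  minimize  4y1 + 11y2 + 24y3 + 5y4
  subject to:
    y1 + y3 + y4 >= 3
    y2 + 4y3 + 2y4 >= 3
    y1, y2, y3, y4 >= 0

Solving the primal: x* = (4, 0.5).
  primal value c^T x* = 13.5.
Solving the dual: y* = (1.5, 0, 0, 1.5).
  dual value b^T y* = 13.5.
Strong duality: c^T x* = b^T y*. Confirmed.

13.5


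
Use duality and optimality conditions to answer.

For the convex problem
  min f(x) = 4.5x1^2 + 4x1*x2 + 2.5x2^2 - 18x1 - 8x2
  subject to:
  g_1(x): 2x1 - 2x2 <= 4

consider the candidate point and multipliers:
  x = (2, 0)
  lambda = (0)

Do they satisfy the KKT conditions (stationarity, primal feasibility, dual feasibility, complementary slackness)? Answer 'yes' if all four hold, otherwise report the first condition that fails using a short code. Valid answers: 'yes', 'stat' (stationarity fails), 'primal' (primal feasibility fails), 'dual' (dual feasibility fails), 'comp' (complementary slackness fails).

Gradient of f: grad f(x) = Q x + c = (0, 0)
Constraint values g_i(x) = a_i^T x - b_i:
  g_1((2, 0)) = 0
Stationarity residual: grad f(x) + sum_i lambda_i a_i = (0, 0)
  -> stationarity OK
Primal feasibility (all g_i <= 0): OK
Dual feasibility (all lambda_i >= 0): OK
Complementary slackness (lambda_i * g_i(x) = 0 for all i): OK

Verdict: yes, KKT holds.

yes


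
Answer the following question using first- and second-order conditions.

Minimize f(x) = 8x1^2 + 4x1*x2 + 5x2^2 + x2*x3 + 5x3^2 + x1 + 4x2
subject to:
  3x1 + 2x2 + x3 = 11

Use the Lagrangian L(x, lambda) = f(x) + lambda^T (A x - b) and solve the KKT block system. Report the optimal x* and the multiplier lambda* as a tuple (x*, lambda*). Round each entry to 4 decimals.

Form the Lagrangian:
  L(x, lambda) = (1/2) x^T Q x + c^T x + lambda^T (A x - b)
Stationarity (grad_x L = 0): Q x + c + A^T lambda = 0.
Primal feasibility: A x = b.

This gives the KKT block system:
  [ Q   A^T ] [ x     ]   [-c ]
  [ A    0  ] [ lambda ] = [ b ]

Solving the linear system:
  x*      = (2.2762, 1.4381, 1.2952)
  lambda* = (-14.3905)
  f(x*)   = 83.1619

x* = (2.2762, 1.4381, 1.2952), lambda* = (-14.3905)


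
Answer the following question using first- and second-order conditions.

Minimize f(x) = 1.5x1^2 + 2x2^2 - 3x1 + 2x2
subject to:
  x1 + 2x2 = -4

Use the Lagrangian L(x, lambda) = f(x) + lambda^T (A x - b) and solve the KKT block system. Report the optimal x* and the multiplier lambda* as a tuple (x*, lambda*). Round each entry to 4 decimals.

Form the Lagrangian:
  L(x, lambda) = (1/2) x^T Q x + c^T x + lambda^T (A x - b)
Stationarity (grad_x L = 0): Q x + c + A^T lambda = 0.
Primal feasibility: A x = b.

This gives the KKT block system:
  [ Q   A^T ] [ x     ]   [-c ]
  [ A    0  ] [ lambda ] = [ b ]

Solving the linear system:
  x*      = (0, -2)
  lambda* = (3)
  f(x*)   = 4

x* = (0, -2), lambda* = (3)


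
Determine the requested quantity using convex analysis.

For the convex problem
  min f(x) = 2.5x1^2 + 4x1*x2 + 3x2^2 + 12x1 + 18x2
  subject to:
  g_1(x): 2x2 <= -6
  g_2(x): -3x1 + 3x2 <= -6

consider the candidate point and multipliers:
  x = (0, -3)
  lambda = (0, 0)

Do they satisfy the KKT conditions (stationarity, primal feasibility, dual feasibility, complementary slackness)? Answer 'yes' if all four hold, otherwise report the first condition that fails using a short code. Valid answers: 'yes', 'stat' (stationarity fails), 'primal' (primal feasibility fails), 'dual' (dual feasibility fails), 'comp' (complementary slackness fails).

Gradient of f: grad f(x) = Q x + c = (0, 0)
Constraint values g_i(x) = a_i^T x - b_i:
  g_1((0, -3)) = 0
  g_2((0, -3)) = -3
Stationarity residual: grad f(x) + sum_i lambda_i a_i = (0, 0)
  -> stationarity OK
Primal feasibility (all g_i <= 0): OK
Dual feasibility (all lambda_i >= 0): OK
Complementary slackness (lambda_i * g_i(x) = 0 for all i): OK

Verdict: yes, KKT holds.

yes


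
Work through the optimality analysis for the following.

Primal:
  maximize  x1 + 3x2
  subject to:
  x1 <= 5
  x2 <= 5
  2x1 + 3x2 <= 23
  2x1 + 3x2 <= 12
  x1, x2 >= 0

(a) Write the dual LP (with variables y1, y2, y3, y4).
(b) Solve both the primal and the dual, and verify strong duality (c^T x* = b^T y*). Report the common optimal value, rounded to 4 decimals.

The standard primal-dual pair for 'max c^T x s.t. A x <= b, x >= 0' is:
  Dual:  min b^T y  s.t.  A^T y >= c,  y >= 0.

So the dual LP is:
  minimize  5y1 + 5y2 + 23y3 + 12y4
  subject to:
    y1 + 2y3 + 2y4 >= 1
    y2 + 3y3 + 3y4 >= 3
    y1, y2, y3, y4 >= 0

Solving the primal: x* = (0, 4).
  primal value c^T x* = 12.
Solving the dual: y* = (0, 0, 0, 1).
  dual value b^T y* = 12.
Strong duality: c^T x* = b^T y*. Confirmed.

12


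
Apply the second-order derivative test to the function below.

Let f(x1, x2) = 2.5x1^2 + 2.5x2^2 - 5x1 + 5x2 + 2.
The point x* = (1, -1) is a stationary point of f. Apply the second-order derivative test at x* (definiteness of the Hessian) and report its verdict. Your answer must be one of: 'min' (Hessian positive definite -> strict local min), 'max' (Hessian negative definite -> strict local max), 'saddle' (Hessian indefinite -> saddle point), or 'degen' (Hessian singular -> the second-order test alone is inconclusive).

Compute the Hessian H = grad^2 f:
  H = [[5, 0], [0, 5]]
Verify stationarity: grad f(x*) = H x* + g = (0, 0).
Eigenvalues of H: 5, 5.
Both eigenvalues > 0, so H is positive definite -> x* is a strict local min.

min


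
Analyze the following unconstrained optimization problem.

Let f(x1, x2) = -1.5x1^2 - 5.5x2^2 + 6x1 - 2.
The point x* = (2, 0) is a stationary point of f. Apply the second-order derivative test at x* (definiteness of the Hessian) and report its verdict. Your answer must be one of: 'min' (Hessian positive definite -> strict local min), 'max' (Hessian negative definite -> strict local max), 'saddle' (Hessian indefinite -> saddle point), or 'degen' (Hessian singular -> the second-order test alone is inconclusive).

Compute the Hessian H = grad^2 f:
  H = [[-3, 0], [0, -11]]
Verify stationarity: grad f(x*) = H x* + g = (0, 0).
Eigenvalues of H: -11, -3.
Both eigenvalues < 0, so H is negative definite -> x* is a strict local max.

max


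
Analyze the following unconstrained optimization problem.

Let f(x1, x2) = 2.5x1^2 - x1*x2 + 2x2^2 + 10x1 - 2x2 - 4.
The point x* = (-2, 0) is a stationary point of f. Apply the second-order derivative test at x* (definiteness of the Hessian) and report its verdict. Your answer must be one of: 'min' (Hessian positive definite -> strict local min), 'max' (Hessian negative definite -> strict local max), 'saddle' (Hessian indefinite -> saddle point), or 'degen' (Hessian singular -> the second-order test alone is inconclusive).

Compute the Hessian H = grad^2 f:
  H = [[5, -1], [-1, 4]]
Verify stationarity: grad f(x*) = H x* + g = (0, 0).
Eigenvalues of H: 3.382, 5.618.
Both eigenvalues > 0, so H is positive definite -> x* is a strict local min.

min


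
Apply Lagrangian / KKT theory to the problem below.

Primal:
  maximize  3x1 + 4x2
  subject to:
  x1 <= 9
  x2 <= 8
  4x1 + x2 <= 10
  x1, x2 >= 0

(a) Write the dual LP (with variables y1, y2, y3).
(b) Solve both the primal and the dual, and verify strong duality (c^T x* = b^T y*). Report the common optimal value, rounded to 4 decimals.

The standard primal-dual pair for 'max c^T x s.t. A x <= b, x >= 0' is:
  Dual:  min b^T y  s.t.  A^T y >= c,  y >= 0.

So the dual LP is:
  minimize  9y1 + 8y2 + 10y3
  subject to:
    y1 + 4y3 >= 3
    y2 + y3 >= 4
    y1, y2, y3 >= 0

Solving the primal: x* = (0.5, 8).
  primal value c^T x* = 33.5.
Solving the dual: y* = (0, 3.25, 0.75).
  dual value b^T y* = 33.5.
Strong duality: c^T x* = b^T y*. Confirmed.

33.5


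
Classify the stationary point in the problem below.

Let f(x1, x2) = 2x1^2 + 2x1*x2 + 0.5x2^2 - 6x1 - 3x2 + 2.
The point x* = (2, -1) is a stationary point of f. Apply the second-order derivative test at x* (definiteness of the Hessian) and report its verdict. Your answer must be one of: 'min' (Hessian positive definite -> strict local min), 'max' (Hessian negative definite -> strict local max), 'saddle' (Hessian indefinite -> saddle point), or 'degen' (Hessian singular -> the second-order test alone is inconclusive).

Compute the Hessian H = grad^2 f:
  H = [[4, 2], [2, 1]]
Verify stationarity: grad f(x*) = H x* + g = (0, 0).
Eigenvalues of H: 0, 5.
H has a zero eigenvalue (singular; positive semidefinite but not definite), so H is neither positive definite, negative definite, nor indefinite. The second-order test alone is inconclusive -> degen.
(Indeed, f is constant along the null direction of H through x*, so x* is not a strict local extremum.)

degen


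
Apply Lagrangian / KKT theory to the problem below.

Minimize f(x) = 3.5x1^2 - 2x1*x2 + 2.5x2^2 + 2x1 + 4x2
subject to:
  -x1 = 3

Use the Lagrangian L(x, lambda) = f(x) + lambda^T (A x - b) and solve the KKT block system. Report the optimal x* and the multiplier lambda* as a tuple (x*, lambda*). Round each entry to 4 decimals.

Form the Lagrangian:
  L(x, lambda) = (1/2) x^T Q x + c^T x + lambda^T (A x - b)
Stationarity (grad_x L = 0): Q x + c + A^T lambda = 0.
Primal feasibility: A x = b.

This gives the KKT block system:
  [ Q   A^T ] [ x     ]   [-c ]
  [ A    0  ] [ lambda ] = [ b ]

Solving the linear system:
  x*      = (-3, -2)
  lambda* = (-15)
  f(x*)   = 15.5

x* = (-3, -2), lambda* = (-15)


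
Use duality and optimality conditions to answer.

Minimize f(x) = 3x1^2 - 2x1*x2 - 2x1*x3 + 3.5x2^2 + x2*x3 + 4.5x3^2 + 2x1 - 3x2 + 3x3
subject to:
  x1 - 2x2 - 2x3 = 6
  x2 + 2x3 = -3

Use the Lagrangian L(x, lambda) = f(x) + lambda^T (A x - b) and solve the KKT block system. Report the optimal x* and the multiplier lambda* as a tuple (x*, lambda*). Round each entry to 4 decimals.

Form the Lagrangian:
  L(x, lambda) = (1/2) x^T Q x + c^T x + lambda^T (A x - b)
Stationarity (grad_x L = 0): Q x + c + A^T lambda = 0.
Primal feasibility: A x = b.

This gives the KKT block system:
  [ Q   A^T ] [ x     ]   [-c ]
  [ A    0  ] [ lambda ] = [ b ]

Solving the linear system:
  x*      = (1.3061, -1.6939, -0.6531)
  lambda* = (-14.5306, -10.9388)
  f(x*)   = 30.051

x* = (1.3061, -1.6939, -0.6531), lambda* = (-14.5306, -10.9388)


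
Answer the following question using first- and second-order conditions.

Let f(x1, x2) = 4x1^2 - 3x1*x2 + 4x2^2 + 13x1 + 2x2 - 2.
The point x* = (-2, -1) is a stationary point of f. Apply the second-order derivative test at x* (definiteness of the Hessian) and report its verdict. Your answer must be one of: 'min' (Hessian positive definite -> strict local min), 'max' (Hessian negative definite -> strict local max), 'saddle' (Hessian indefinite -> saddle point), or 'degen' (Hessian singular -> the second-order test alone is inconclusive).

Compute the Hessian H = grad^2 f:
  H = [[8, -3], [-3, 8]]
Verify stationarity: grad f(x*) = H x* + g = (0, 0).
Eigenvalues of H: 5, 11.
Both eigenvalues > 0, so H is positive definite -> x* is a strict local min.

min


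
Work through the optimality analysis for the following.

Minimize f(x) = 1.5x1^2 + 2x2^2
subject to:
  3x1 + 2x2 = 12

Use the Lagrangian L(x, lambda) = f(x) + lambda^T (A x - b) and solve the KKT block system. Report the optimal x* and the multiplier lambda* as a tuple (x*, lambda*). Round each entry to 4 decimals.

Form the Lagrangian:
  L(x, lambda) = (1/2) x^T Q x + c^T x + lambda^T (A x - b)
Stationarity (grad_x L = 0): Q x + c + A^T lambda = 0.
Primal feasibility: A x = b.

This gives the KKT block system:
  [ Q   A^T ] [ x     ]   [-c ]
  [ A    0  ] [ lambda ] = [ b ]

Solving the linear system:
  x*      = (3, 1.5)
  lambda* = (-3)
  f(x*)   = 18

x* = (3, 1.5), lambda* = (-3)


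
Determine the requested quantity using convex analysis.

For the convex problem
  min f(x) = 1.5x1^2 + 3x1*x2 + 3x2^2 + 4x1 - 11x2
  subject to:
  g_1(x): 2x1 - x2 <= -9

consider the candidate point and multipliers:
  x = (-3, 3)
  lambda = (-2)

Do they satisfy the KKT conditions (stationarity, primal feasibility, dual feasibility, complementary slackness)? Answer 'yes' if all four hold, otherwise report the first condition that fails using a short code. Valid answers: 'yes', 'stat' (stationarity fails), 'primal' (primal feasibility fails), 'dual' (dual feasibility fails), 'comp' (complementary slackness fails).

Gradient of f: grad f(x) = Q x + c = (4, -2)
Constraint values g_i(x) = a_i^T x - b_i:
  g_1((-3, 3)) = 0
Stationarity residual: grad f(x) + sum_i lambda_i a_i = (0, 0)
  -> stationarity OK
Primal feasibility (all g_i <= 0): OK
Dual feasibility (all lambda_i >= 0): FAILS
Complementary slackness (lambda_i * g_i(x) = 0 for all i): OK

Verdict: the first failing condition is dual_feasibility -> dual.

dual


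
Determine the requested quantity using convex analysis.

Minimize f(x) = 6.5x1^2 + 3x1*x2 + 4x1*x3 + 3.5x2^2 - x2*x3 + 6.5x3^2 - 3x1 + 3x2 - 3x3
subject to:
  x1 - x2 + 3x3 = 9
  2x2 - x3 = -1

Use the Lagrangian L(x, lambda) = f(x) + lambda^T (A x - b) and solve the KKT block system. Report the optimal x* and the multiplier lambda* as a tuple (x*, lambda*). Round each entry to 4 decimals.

Form the Lagrangian:
  L(x, lambda) = (1/2) x^T Q x + c^T x + lambda^T (A x - b)
Stationarity (grad_x L = 0): Q x + c + A^T lambda = 0.
Primal feasibility: A x = b.

This gives the KKT block system:
  [ Q   A^T ] [ x     ]   [-c ]
  [ A    0  ] [ lambda ] = [ b ]

Solving the linear system:
  x*      = (0.3148, 1.137, 3.2741)
  lambda* = (-17.6, -13.1148)
  f(x*)   = 68.9648

x* = (0.3148, 1.137, 3.2741), lambda* = (-17.6, -13.1148)


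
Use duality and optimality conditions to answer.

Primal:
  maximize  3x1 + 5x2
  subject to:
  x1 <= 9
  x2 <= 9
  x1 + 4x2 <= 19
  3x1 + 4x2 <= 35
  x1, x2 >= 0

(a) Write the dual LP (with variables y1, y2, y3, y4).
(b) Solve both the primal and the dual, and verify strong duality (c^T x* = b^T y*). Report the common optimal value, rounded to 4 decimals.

The standard primal-dual pair for 'max c^T x s.t. A x <= b, x >= 0' is:
  Dual:  min b^T y  s.t.  A^T y >= c,  y >= 0.

So the dual LP is:
  minimize  9y1 + 9y2 + 19y3 + 35y4
  subject to:
    y1 + y3 + 3y4 >= 3
    y2 + 4y3 + 4y4 >= 5
    y1, y2, y3, y4 >= 0

Solving the primal: x* = (8, 2.75).
  primal value c^T x* = 37.75.
Solving the dual: y* = (0, 0, 0.375, 0.875).
  dual value b^T y* = 37.75.
Strong duality: c^T x* = b^T y*. Confirmed.

37.75


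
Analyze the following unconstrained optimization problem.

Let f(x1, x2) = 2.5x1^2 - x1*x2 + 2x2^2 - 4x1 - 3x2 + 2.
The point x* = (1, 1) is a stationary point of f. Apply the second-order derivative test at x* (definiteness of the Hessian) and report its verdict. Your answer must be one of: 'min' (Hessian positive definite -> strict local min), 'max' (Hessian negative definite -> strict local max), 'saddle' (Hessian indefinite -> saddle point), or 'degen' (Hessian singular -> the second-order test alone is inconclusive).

Compute the Hessian H = grad^2 f:
  H = [[5, -1], [-1, 4]]
Verify stationarity: grad f(x*) = H x* + g = (0, 0).
Eigenvalues of H: 3.382, 5.618.
Both eigenvalues > 0, so H is positive definite -> x* is a strict local min.

min


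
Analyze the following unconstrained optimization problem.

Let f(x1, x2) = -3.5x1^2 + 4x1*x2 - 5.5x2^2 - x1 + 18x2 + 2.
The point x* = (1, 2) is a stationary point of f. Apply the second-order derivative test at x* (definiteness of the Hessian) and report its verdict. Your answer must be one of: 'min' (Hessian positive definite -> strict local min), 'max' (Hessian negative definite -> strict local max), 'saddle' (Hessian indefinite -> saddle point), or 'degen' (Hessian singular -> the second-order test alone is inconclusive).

Compute the Hessian H = grad^2 f:
  H = [[-7, 4], [4, -11]]
Verify stationarity: grad f(x*) = H x* + g = (0, 0).
Eigenvalues of H: -13.4721, -4.5279.
Both eigenvalues < 0, so H is negative definite -> x* is a strict local max.

max


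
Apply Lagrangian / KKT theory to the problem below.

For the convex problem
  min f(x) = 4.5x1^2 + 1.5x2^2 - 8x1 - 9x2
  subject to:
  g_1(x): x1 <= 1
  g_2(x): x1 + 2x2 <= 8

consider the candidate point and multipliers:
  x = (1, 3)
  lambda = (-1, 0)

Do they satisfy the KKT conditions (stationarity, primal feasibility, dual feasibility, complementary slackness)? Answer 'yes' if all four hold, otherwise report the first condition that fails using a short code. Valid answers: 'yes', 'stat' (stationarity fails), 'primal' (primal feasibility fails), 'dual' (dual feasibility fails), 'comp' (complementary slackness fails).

Gradient of f: grad f(x) = Q x + c = (1, 0)
Constraint values g_i(x) = a_i^T x - b_i:
  g_1((1, 3)) = 0
  g_2((1, 3)) = -1
Stationarity residual: grad f(x) + sum_i lambda_i a_i = (0, 0)
  -> stationarity OK
Primal feasibility (all g_i <= 0): OK
Dual feasibility (all lambda_i >= 0): FAILS
Complementary slackness (lambda_i * g_i(x) = 0 for all i): OK

Verdict: the first failing condition is dual_feasibility -> dual.

dual


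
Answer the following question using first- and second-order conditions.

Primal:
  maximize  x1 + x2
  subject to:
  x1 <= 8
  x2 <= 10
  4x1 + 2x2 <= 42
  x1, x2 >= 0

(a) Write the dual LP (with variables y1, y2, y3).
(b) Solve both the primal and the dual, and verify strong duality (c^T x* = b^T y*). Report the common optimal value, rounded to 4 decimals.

The standard primal-dual pair for 'max c^T x s.t. A x <= b, x >= 0' is:
  Dual:  min b^T y  s.t.  A^T y >= c,  y >= 0.

So the dual LP is:
  minimize  8y1 + 10y2 + 42y3
  subject to:
    y1 + 4y3 >= 1
    y2 + 2y3 >= 1
    y1, y2, y3 >= 0

Solving the primal: x* = (5.5, 10).
  primal value c^T x* = 15.5.
Solving the dual: y* = (0, 0.5, 0.25).
  dual value b^T y* = 15.5.
Strong duality: c^T x* = b^T y*. Confirmed.

15.5


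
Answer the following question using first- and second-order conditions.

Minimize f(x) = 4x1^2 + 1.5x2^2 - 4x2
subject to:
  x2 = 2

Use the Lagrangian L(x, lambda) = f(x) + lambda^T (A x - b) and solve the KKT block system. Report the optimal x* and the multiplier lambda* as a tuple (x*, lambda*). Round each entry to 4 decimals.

Form the Lagrangian:
  L(x, lambda) = (1/2) x^T Q x + c^T x + lambda^T (A x - b)
Stationarity (grad_x L = 0): Q x + c + A^T lambda = 0.
Primal feasibility: A x = b.

This gives the KKT block system:
  [ Q   A^T ] [ x     ]   [-c ]
  [ A    0  ] [ lambda ] = [ b ]

Solving the linear system:
  x*      = (0, 2)
  lambda* = (-2)
  f(x*)   = -2

x* = (0, 2), lambda* = (-2)


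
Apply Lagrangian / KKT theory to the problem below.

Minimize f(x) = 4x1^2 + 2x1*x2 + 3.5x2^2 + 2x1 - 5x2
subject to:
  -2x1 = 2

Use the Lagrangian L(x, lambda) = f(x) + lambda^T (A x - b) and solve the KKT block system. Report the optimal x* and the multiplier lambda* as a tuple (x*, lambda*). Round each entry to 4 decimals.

Form the Lagrangian:
  L(x, lambda) = (1/2) x^T Q x + c^T x + lambda^T (A x - b)
Stationarity (grad_x L = 0): Q x + c + A^T lambda = 0.
Primal feasibility: A x = b.

This gives the KKT block system:
  [ Q   A^T ] [ x     ]   [-c ]
  [ A    0  ] [ lambda ] = [ b ]

Solving the linear system:
  x*      = (-1, 1)
  lambda* = (-2)
  f(x*)   = -1.5

x* = (-1, 1), lambda* = (-2)


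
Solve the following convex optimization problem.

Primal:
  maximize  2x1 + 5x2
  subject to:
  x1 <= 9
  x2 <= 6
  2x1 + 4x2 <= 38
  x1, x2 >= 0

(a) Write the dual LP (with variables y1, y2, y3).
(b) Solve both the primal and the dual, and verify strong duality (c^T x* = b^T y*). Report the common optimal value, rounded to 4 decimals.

The standard primal-dual pair for 'max c^T x s.t. A x <= b, x >= 0' is:
  Dual:  min b^T y  s.t.  A^T y >= c,  y >= 0.

So the dual LP is:
  minimize  9y1 + 6y2 + 38y3
  subject to:
    y1 + 2y3 >= 2
    y2 + 4y3 >= 5
    y1, y2, y3 >= 0

Solving the primal: x* = (7, 6).
  primal value c^T x* = 44.
Solving the dual: y* = (0, 1, 1).
  dual value b^T y* = 44.
Strong duality: c^T x* = b^T y*. Confirmed.

44


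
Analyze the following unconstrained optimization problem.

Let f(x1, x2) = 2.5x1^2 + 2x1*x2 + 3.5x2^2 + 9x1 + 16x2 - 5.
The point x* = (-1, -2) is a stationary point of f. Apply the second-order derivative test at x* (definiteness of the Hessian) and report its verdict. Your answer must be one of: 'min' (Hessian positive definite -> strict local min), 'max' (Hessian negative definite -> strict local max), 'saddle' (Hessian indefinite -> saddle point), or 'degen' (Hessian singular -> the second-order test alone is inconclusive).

Compute the Hessian H = grad^2 f:
  H = [[5, 2], [2, 7]]
Verify stationarity: grad f(x*) = H x* + g = (0, 0).
Eigenvalues of H: 3.7639, 8.2361.
Both eigenvalues > 0, so H is positive definite -> x* is a strict local min.

min


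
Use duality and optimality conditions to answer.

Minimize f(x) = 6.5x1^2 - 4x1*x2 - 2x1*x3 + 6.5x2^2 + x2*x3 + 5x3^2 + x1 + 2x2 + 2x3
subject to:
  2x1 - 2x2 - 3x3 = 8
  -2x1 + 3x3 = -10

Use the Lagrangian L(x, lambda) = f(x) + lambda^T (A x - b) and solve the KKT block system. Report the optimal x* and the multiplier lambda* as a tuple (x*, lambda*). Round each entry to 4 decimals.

Form the Lagrangian:
  L(x, lambda) = (1/2) x^T Q x + c^T x + lambda^T (A x - b)
Stationarity (grad_x L = 0): Q x + c + A^T lambda = 0.
Primal feasibility: A x = b.

This gives the KKT block system:
  [ Q   A^T ] [ x     ]   [-c ]
  [ A    0  ] [ lambda ] = [ b ]

Solving the linear system:
  x*      = (1.1203, 1, -2.5865)
  lambda* = (3.9662, 12.3346)
  f(x*)   = 44.782

x* = (1.1203, 1, -2.5865), lambda* = (3.9662, 12.3346)


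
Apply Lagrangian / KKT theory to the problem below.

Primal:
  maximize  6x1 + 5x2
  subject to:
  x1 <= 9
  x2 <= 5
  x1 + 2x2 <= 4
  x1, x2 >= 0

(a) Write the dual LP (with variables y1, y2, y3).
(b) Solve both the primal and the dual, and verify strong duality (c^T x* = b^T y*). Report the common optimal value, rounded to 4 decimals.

The standard primal-dual pair for 'max c^T x s.t. A x <= b, x >= 0' is:
  Dual:  min b^T y  s.t.  A^T y >= c,  y >= 0.

So the dual LP is:
  minimize  9y1 + 5y2 + 4y3
  subject to:
    y1 + y3 >= 6
    y2 + 2y3 >= 5
    y1, y2, y3 >= 0

Solving the primal: x* = (4, 0).
  primal value c^T x* = 24.
Solving the dual: y* = (0, 0, 6).
  dual value b^T y* = 24.
Strong duality: c^T x* = b^T y*. Confirmed.

24


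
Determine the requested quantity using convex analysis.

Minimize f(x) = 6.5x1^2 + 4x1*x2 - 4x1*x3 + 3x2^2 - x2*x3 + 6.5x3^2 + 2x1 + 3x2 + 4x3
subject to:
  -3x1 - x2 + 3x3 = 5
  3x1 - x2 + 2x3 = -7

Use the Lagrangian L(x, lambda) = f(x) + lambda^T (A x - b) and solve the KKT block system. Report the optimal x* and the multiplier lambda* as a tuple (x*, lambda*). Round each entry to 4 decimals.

Form the Lagrangian:
  L(x, lambda) = (1/2) x^T Q x + c^T x + lambda^T (A x - b)
Stationarity (grad_x L = 0): Q x + c + A^T lambda = 0.
Primal feasibility: A x = b.

This gives the KKT block system:
  [ Q   A^T ] [ x     ]   [-c ]
  [ A    0  ] [ lambda ] = [ b ]

Solving the linear system:
  x*      = (-2.0354, 0.4689, -0.2124)
  lambda* = (-4.6802, 2.5647)
  f(x*)   = 18.9202

x* = (-2.0354, 0.4689, -0.2124), lambda* = (-4.6802, 2.5647)


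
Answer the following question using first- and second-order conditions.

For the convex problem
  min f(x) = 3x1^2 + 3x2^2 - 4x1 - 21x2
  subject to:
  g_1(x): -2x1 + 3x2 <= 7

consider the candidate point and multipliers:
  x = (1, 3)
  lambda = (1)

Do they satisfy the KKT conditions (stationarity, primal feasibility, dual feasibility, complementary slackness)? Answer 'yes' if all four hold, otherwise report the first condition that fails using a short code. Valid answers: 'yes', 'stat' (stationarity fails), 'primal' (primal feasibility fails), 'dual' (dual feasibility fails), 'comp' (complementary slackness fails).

Gradient of f: grad f(x) = Q x + c = (2, -3)
Constraint values g_i(x) = a_i^T x - b_i:
  g_1((1, 3)) = 0
Stationarity residual: grad f(x) + sum_i lambda_i a_i = (0, 0)
  -> stationarity OK
Primal feasibility (all g_i <= 0): OK
Dual feasibility (all lambda_i >= 0): OK
Complementary slackness (lambda_i * g_i(x) = 0 for all i): OK

Verdict: yes, KKT holds.

yes


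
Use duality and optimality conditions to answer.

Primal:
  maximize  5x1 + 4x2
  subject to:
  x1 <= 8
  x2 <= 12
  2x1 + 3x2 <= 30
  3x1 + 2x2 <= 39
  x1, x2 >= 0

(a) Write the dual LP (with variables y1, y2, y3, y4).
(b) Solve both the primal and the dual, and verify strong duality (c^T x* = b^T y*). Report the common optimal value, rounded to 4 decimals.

The standard primal-dual pair for 'max c^T x s.t. A x <= b, x >= 0' is:
  Dual:  min b^T y  s.t.  A^T y >= c,  y >= 0.

So the dual LP is:
  minimize  8y1 + 12y2 + 30y3 + 39y4
  subject to:
    y1 + 2y3 + 3y4 >= 5
    y2 + 3y3 + 2y4 >= 4
    y1, y2, y3, y4 >= 0

Solving the primal: x* = (8, 4.6667).
  primal value c^T x* = 58.6667.
Solving the dual: y* = (2.3333, 0, 1.3333, 0).
  dual value b^T y* = 58.6667.
Strong duality: c^T x* = b^T y*. Confirmed.

58.6667


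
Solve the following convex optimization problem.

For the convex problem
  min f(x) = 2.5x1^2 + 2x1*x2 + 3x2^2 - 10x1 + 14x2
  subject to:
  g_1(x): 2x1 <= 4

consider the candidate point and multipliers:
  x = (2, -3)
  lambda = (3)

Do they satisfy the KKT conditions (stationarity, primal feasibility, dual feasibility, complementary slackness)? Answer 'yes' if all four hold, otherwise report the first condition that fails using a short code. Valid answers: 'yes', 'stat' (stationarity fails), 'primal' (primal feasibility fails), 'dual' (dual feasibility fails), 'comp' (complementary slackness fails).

Gradient of f: grad f(x) = Q x + c = (-6, 0)
Constraint values g_i(x) = a_i^T x - b_i:
  g_1((2, -3)) = 0
Stationarity residual: grad f(x) + sum_i lambda_i a_i = (0, 0)
  -> stationarity OK
Primal feasibility (all g_i <= 0): OK
Dual feasibility (all lambda_i >= 0): OK
Complementary slackness (lambda_i * g_i(x) = 0 for all i): OK

Verdict: yes, KKT holds.

yes


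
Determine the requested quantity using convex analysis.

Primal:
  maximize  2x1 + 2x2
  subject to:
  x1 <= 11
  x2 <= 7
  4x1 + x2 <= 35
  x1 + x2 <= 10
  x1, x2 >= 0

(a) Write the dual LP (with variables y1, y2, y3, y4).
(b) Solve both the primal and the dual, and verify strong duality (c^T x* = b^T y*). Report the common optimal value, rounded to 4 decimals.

The standard primal-dual pair for 'max c^T x s.t. A x <= b, x >= 0' is:
  Dual:  min b^T y  s.t.  A^T y >= c,  y >= 0.

So the dual LP is:
  minimize  11y1 + 7y2 + 35y3 + 10y4
  subject to:
    y1 + 4y3 + y4 >= 2
    y2 + y3 + y4 >= 2
    y1, y2, y3, y4 >= 0

Solving the primal: x* = (8.3333, 1.6667).
  primal value c^T x* = 20.
Solving the dual: y* = (0, 0, 0, 2).
  dual value b^T y* = 20.
Strong duality: c^T x* = b^T y*. Confirmed.

20


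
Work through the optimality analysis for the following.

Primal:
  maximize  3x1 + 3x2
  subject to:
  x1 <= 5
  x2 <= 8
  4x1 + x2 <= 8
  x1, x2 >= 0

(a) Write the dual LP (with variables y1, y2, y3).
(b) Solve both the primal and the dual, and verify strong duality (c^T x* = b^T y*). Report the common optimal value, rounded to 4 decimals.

The standard primal-dual pair for 'max c^T x s.t. A x <= b, x >= 0' is:
  Dual:  min b^T y  s.t.  A^T y >= c,  y >= 0.

So the dual LP is:
  minimize  5y1 + 8y2 + 8y3
  subject to:
    y1 + 4y3 >= 3
    y2 + y3 >= 3
    y1, y2, y3 >= 0

Solving the primal: x* = (0, 8).
  primal value c^T x* = 24.
Solving the dual: y* = (0, 2.25, 0.75).
  dual value b^T y* = 24.
Strong duality: c^T x* = b^T y*. Confirmed.

24


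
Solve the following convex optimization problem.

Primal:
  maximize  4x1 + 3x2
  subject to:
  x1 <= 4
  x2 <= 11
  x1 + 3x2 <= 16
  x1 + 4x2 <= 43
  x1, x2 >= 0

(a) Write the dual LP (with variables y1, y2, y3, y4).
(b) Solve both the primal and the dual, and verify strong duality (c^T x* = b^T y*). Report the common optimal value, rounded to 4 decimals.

The standard primal-dual pair for 'max c^T x s.t. A x <= b, x >= 0' is:
  Dual:  min b^T y  s.t.  A^T y >= c,  y >= 0.

So the dual LP is:
  minimize  4y1 + 11y2 + 16y3 + 43y4
  subject to:
    y1 + y3 + y4 >= 4
    y2 + 3y3 + 4y4 >= 3
    y1, y2, y3, y4 >= 0

Solving the primal: x* = (4, 4).
  primal value c^T x* = 28.
Solving the dual: y* = (3, 0, 1, 0).
  dual value b^T y* = 28.
Strong duality: c^T x* = b^T y*. Confirmed.

28


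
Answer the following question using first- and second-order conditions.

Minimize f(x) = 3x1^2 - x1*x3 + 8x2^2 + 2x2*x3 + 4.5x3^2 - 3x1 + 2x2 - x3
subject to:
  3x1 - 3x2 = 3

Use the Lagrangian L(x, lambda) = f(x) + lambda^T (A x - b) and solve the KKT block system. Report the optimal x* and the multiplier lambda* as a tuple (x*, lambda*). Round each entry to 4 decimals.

Form the Lagrangian:
  L(x, lambda) = (1/2) x^T Q x + c^T x + lambda^T (A x - b)
Stationarity (grad_x L = 0): Q x + c + A^T lambda = 0.
Primal feasibility: A x = b.

This gives the KKT block system:
  [ Q   A^T ] [ x     ]   [-c ]
  [ A    0  ] [ lambda ] = [ b ]

Solving the linear system:
  x*      = (0.7614, -0.2386, 0.2487)
  lambda* = (-0.4399)
  f(x*)   = -0.8452

x* = (0.7614, -0.2386, 0.2487), lambda* = (-0.4399)


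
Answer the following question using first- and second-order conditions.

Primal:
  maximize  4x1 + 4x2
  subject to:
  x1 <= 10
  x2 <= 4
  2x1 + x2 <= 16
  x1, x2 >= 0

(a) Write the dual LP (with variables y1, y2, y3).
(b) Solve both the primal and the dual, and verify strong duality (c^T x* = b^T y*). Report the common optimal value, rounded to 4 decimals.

The standard primal-dual pair for 'max c^T x s.t. A x <= b, x >= 0' is:
  Dual:  min b^T y  s.t.  A^T y >= c,  y >= 0.

So the dual LP is:
  minimize  10y1 + 4y2 + 16y3
  subject to:
    y1 + 2y3 >= 4
    y2 + y3 >= 4
    y1, y2, y3 >= 0

Solving the primal: x* = (6, 4).
  primal value c^T x* = 40.
Solving the dual: y* = (0, 2, 2).
  dual value b^T y* = 40.
Strong duality: c^T x* = b^T y*. Confirmed.

40


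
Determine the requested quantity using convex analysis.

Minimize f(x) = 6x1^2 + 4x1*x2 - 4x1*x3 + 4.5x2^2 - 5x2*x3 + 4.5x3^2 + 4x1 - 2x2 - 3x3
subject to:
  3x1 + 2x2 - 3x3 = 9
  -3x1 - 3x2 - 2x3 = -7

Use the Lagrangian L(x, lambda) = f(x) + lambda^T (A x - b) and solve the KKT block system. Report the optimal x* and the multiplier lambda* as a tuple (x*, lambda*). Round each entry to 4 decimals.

Form the Lagrangian:
  L(x, lambda) = (1/2) x^T Q x + c^T x + lambda^T (A x - b)
Stationarity (grad_x L = 0): Q x + c + A^T lambda = 0.
Primal feasibility: A x = b.

This gives the KKT block system:
  [ Q   A^T ] [ x     ]   [-c ]
  [ A    0  ] [ lambda ] = [ b ]

Solving the linear system:
  x*      = (1.299, 1.5011, -0.7002)
  lambda* = (-8.1866, 1.278)
  f(x*)   = 43.46

x* = (1.299, 1.5011, -0.7002), lambda* = (-8.1866, 1.278)


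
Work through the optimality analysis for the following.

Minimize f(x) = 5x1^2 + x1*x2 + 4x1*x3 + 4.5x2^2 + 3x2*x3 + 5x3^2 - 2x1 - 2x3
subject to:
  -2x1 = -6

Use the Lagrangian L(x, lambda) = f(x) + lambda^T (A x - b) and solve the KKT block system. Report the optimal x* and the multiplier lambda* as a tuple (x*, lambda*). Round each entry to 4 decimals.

Form the Lagrangian:
  L(x, lambda) = (1/2) x^T Q x + c^T x + lambda^T (A x - b)
Stationarity (grad_x L = 0): Q x + c + A^T lambda = 0.
Primal feasibility: A x = b.

This gives the KKT block system:
  [ Q   A^T ] [ x     ]   [-c ]
  [ A    0  ] [ lambda ] = [ b ]

Solving the linear system:
  x*      = (3, 0, -1)
  lambda* = (12)
  f(x*)   = 34

x* = (3, 0, -1), lambda* = (12)


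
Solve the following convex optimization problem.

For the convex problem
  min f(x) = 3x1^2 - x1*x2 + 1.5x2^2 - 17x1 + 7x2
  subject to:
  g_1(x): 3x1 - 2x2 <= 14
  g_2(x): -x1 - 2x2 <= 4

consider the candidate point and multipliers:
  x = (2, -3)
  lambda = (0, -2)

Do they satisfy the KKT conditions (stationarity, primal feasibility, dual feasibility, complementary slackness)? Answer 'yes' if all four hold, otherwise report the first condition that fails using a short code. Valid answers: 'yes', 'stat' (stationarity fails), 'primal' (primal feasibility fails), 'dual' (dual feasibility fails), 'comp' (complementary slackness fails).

Gradient of f: grad f(x) = Q x + c = (-2, -4)
Constraint values g_i(x) = a_i^T x - b_i:
  g_1((2, -3)) = -2
  g_2((2, -3)) = 0
Stationarity residual: grad f(x) + sum_i lambda_i a_i = (0, 0)
  -> stationarity OK
Primal feasibility (all g_i <= 0): OK
Dual feasibility (all lambda_i >= 0): FAILS
Complementary slackness (lambda_i * g_i(x) = 0 for all i): OK

Verdict: the first failing condition is dual_feasibility -> dual.

dual


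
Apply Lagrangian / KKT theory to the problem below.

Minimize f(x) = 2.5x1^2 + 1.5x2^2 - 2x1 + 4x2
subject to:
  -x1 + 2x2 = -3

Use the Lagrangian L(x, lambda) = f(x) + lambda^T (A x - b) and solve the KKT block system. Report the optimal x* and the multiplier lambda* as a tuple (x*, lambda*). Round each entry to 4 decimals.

Form the Lagrangian:
  L(x, lambda) = (1/2) x^T Q x + c^T x + lambda^T (A x - b)
Stationarity (grad_x L = 0): Q x + c + A^T lambda = 0.
Primal feasibility: A x = b.

This gives the KKT block system:
  [ Q   A^T ] [ x     ]   [-c ]
  [ A    0  ] [ lambda ] = [ b ]

Solving the linear system:
  x*      = (0.3913, -1.3043)
  lambda* = (-0.0435)
  f(x*)   = -3.0652

x* = (0.3913, -1.3043), lambda* = (-0.0435)


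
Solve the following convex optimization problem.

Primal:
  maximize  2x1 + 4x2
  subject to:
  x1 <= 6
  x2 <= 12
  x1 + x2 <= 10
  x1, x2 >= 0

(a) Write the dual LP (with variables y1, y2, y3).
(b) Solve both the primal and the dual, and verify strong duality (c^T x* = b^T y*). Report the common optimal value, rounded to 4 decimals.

The standard primal-dual pair for 'max c^T x s.t. A x <= b, x >= 0' is:
  Dual:  min b^T y  s.t.  A^T y >= c,  y >= 0.

So the dual LP is:
  minimize  6y1 + 12y2 + 10y3
  subject to:
    y1 + y3 >= 2
    y2 + y3 >= 4
    y1, y2, y3 >= 0

Solving the primal: x* = (0, 10).
  primal value c^T x* = 40.
Solving the dual: y* = (0, 0, 4).
  dual value b^T y* = 40.
Strong duality: c^T x* = b^T y*. Confirmed.

40
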